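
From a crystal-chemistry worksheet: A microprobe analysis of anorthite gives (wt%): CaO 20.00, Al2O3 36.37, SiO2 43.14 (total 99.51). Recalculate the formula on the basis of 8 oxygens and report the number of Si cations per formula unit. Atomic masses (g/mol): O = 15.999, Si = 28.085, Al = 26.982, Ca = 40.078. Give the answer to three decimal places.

2.006 Si apfu

CaO: 20.00/56.077 = 0.35665 mol → 0.35665 mol Ca, 0.35665 mol O.
Al2O3: 36.37/101.961 = 0.35671 mol → 0.71342 mol Al, 1.07013 mol O.
SiO2: 43.14/60.083 = 0.71801 mol → 0.71801 mol Si, 1.43602 mol O.
Total oxygen = 2.86280 mol. Normalization factor = 8/2.86280 = 2.79447.
Si per 8 O = 0.71801 × 2.79447 = 2.006.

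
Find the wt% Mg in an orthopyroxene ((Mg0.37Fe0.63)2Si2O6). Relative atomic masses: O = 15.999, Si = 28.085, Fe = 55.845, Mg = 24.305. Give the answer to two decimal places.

Formula mass = 0.74·24.305 + 1.26·55.845 + 2·28.085 + 6·15.999 = 240.514 g/mol, of which 17.986 g is Mg.
So Mg makes up 17.986/240.514 = 0.0748 of the mass, i.e. 7.48%.

7.48 mass %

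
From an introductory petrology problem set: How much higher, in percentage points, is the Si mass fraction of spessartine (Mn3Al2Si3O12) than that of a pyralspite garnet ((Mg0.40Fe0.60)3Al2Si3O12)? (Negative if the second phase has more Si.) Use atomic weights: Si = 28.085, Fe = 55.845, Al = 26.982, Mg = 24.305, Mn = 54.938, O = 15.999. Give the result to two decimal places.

-1.30 percentage points

Si in Mn3Al2Si3O12: molar mass 495.021 g/mol; 3×28.085 = 84.255 g → 17.02 wt%.
Si in (Mg0.40Fe0.60)3Al2Si3O12: molar mass 459.894 g/mol; 3×28.085 = 84.255 g → 18.32 wt%.
Difference = 17.02 − 18.32 = -1.30 percentage points.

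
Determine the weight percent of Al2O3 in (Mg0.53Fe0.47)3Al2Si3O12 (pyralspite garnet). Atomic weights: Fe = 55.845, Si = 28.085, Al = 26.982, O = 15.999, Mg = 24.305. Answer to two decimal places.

Molar mass of (Mg0.53Fe0.47)3Al2Si3O12 = 1.59*24.305 + 1.41*55.845 + 2*26.982 + 3*28.085 + 12*15.999 = 447.593 g/mol.
Each formula unit contains 2 Al, equivalent to 2/2 = 1.0000 mol Al2O3.
M(Al2O3) = 2×26.982 + 3×15.999 = 101.961 g/mol.
Mass of Al2O3 per formula unit = 1.0000 × 101.961 = 101.961 g.
Al2O3 wt% = 101.961 / 447.593 × 100 = 22.78%.

22.78 wt%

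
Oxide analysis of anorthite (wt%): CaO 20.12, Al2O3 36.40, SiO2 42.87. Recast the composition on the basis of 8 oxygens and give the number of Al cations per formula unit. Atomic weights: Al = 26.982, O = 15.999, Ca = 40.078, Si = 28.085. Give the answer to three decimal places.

CaO (M=56.077): mol = 0.35879; Ca = 0.35879, O = 0.35879.
Al2O3 (M=101.961): mol = 0.35700; Al = 0.71400, O = 1.07100.
SiO2 (M=60.083): mol = 0.71351; Si = 0.71351, O = 1.42702.
ΣO = 2.85681; factor = 8/ΣO = 2.80033.
Al apfu = 0.71400 × 2.80033 = 1.999.

1.999 Al apfu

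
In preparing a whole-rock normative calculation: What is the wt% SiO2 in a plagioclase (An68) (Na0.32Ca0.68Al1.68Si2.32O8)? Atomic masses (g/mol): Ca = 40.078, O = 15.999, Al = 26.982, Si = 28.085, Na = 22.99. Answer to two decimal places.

51.04 wt%

Molar mass of Na0.32Ca0.68Al1.68Si2.32O8 = 0.32×22.99 + 0.68×40.078 + 1.68×26.982 + 2.32×28.085 + 8×15.999 = 273.089 g/mol.
Each formula unit contains 2.32 Si, equivalent to 2.32/1 = 2.3200 mol SiO2.
M(SiO2) = 1×28.085 + 2×15.999 = 60.083 g/mol.
Mass of SiO2 per formula unit = 2.3200 × 60.083 = 139.393 g.
SiO2 wt% = 139.393 / 273.089 × 100 = 51.04%.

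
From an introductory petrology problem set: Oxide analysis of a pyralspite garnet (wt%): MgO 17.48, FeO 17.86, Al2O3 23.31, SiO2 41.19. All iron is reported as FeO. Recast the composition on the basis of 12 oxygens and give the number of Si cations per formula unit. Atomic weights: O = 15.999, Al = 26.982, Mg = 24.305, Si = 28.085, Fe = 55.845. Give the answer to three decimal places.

MgO (M=40.304): mol = 0.43370; Mg = 0.43370, O = 0.43370.
FeO (M=71.844): mol = 0.24859; Fe = 0.24859, O = 0.24859.
Al2O3 (M=101.961): mol = 0.22862; Al = 0.45724, O = 0.68586.
SiO2 (M=60.083): mol = 0.68555; Si = 0.68555, O = 1.37110.
ΣO = 2.73925; factor = 12/ΣO = 4.38076.
Si apfu = 0.68555 × 4.38076 = 3.003.

3.003 Si apfu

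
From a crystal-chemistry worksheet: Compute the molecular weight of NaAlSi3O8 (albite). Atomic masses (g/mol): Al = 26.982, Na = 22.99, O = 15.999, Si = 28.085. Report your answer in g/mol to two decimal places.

The formula mass is the sum 1*22.99 + 1*26.982 + 3*28.085 + 8*15.999.

262.22 g/mol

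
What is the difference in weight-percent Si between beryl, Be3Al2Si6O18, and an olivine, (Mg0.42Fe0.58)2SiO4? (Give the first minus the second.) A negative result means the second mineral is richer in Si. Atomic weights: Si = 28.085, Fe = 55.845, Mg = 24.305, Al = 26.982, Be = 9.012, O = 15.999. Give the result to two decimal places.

15.51 percentage points

First mineral: 168.510 g Si in 537.492 g formula = 31.35 wt% Si.
Second mineral: 28.085 g Si in 177.277 g formula = 15.84 wt% Si.
31.35% − 15.84% gives a difference of 15.51 percentage points.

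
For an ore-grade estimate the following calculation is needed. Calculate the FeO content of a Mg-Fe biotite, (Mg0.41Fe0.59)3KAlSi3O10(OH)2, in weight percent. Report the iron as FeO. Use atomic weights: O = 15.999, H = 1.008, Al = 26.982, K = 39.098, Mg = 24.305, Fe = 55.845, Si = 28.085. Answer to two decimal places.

M((Mg0.41Fe0.59)3KAlSi3O10(OH)2) = 473.080 g/mol; M(FeO) = 71.844 g/mol.
Moles FeO per formula unit = 1.77 Fe ÷ 1 = 1.7700.
FeO fraction = (1.7700 × 71.844) / 473.080 = 127.164/473.080 = 0.2688.

26.88 wt%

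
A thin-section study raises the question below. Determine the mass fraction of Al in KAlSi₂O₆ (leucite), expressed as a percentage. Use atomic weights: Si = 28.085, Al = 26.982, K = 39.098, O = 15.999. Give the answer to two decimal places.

Formula mass = 1·39.098 + 1·26.982 + 2·28.085 + 6·15.999 = 218.244 g/mol, of which 26.982 g is Al.
So Al makes up 26.982/218.244 = 0.1236 of the mass, i.e. 12.36%.

12.36 weight percent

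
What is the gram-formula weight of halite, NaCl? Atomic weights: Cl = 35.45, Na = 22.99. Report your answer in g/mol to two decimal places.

The formula mass is the sum 1·22.99 + 1·35.45.

58.44 g/mol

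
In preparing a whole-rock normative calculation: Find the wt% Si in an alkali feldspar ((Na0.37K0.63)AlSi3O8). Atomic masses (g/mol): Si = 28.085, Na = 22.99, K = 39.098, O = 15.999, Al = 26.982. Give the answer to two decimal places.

Formula mass = 0.37·22.99 + 0.63·39.098 + 1·26.982 + 3·28.085 + 8·15.999 = 272.367 g/mol, of which 84.255 g is Si.
So Si makes up 84.255/272.367 = 0.3093 of the mass, i.e. 30.93%.

30.93 mass %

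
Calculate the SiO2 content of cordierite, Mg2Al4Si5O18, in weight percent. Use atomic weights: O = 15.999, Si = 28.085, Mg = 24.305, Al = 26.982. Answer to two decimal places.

51.36 wt%

M(Mg2Al4Si5O18) = 584.945 g/mol; M(SiO2) = 60.083 g/mol.
Moles SiO2 per formula unit = 5 Si ÷ 1 = 5.0000.
SiO2 fraction = (5.0000 × 60.083) / 584.945 = 300.415/584.945 = 0.5136.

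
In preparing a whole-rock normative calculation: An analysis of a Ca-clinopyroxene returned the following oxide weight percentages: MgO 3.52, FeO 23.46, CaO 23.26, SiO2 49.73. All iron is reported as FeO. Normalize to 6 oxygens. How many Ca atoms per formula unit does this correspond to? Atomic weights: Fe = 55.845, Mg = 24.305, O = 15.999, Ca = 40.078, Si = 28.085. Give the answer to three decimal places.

1.002 Ca apfu

MgO (M=40.304): mol = 0.08734; Mg = 0.08734, O = 0.08734.
FeO (M=71.844): mol = 0.32654; Fe = 0.32654, O = 0.32654.
CaO (M=56.077): mol = 0.41479; Ca = 0.41479, O = 0.41479.
SiO2 (M=60.083): mol = 0.82769; Si = 0.82769, O = 1.65538.
ΣO = 2.48405; factor = 6/ΣO = 2.41541.
Ca apfu = 0.41479 × 2.41541 = 1.002.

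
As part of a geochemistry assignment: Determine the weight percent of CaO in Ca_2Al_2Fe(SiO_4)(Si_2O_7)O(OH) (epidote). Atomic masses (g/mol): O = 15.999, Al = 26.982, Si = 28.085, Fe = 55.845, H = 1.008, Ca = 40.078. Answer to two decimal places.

Molar mass of Ca_2Al_2Fe(SiO_4)(Si_2O_7)O(OH) = 2·40.078 + 2·26.982 + 1·55.845 + 3·28.085 + 13·15.999 + 1·1.008 = 483.215 g/mol.
Each formula unit contains 2 Ca, equivalent to 2/1 = 2.0000 mol CaO.
M(CaO) = 1×40.078 + 1×15.999 = 56.077 g/mol.
Mass of CaO per formula unit = 2.0000 × 56.077 = 112.154 g.
CaO wt% = 112.154 / 483.215 × 100 = 23.21%.

23.21 wt%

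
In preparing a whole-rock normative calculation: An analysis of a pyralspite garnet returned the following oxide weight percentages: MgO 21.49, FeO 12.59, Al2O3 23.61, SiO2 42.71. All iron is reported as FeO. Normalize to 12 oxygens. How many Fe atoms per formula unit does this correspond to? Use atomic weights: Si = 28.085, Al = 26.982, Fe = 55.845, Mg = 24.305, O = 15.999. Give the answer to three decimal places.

MgO (M=40.304): mol = 0.53320; Mg = 0.53320, O = 0.53320.
FeO (M=71.844): mol = 0.17524; Fe = 0.17524, O = 0.17524.
Al2O3 (M=101.961): mol = 0.23156; Al = 0.46312, O = 0.69468.
SiO2 (M=60.083): mol = 0.71085; Si = 0.71085, O = 1.42170.
ΣO = 2.82482; factor = 12/ΣO = 4.24806.
Fe apfu = 0.17524 × 4.24806 = 0.744.

0.744 Fe apfu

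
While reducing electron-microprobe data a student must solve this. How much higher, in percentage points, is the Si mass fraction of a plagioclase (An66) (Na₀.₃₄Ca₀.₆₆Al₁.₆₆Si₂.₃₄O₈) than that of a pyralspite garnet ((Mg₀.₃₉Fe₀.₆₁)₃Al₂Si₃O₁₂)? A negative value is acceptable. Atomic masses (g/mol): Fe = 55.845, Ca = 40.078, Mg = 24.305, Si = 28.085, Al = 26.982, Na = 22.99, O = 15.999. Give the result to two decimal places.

First mineral: 65.719 g Si in 272.769 g formula = 24.09 wt% Si.
Second mineral: 84.255 g Si in 460.840 g formula = 18.28 wt% Si.
24.09% − 18.28% gives a difference of 5.81 percentage points.

5.81 percentage points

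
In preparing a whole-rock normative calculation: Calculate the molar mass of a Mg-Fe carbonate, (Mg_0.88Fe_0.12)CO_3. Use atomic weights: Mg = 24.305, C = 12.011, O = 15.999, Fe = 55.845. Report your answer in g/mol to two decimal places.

88.10 g/mol

M = 0.88·24.305 + 0.12·55.845 + 1·12.011 + 3·15.999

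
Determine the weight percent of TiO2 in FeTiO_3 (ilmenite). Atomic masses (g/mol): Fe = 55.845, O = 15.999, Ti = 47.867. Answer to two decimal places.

52.64 wt%

M(FeTiO_3) = 151.709 g/mol; M(TiO2) = 79.865 g/mol.
Moles TiO2 per formula unit = 1 Ti ÷ 1 = 1.0000.
TiO2 fraction = (1.0000 × 79.865) / 151.709 = 79.865/151.709 = 0.5264.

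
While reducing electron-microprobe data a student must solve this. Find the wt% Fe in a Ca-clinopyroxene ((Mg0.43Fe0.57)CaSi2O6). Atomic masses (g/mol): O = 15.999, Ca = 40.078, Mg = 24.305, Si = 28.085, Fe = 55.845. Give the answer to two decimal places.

13.57 wt%

M((Mg0.43Fe0.57)CaSi2O6) = 234.525 g/mol.
Fe contributes 0.57 × 55.845 = 31.832 g per mole.
31.832/234.525 = 0.1357 → 13.57%.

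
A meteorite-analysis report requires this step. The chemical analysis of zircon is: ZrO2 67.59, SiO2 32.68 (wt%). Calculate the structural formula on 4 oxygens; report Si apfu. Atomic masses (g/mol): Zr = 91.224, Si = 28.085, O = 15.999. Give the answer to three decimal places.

ZrO2: 67.59/123.222 = 0.54852 mol → 0.54852 mol Zr, 1.09704 mol O.
SiO2: 32.68/60.083 = 0.54391 mol → 0.54391 mol Si, 1.08782 mol O.
Total oxygen = 2.18486 mol. Normalization factor = 4/2.18486 = 1.83078.
Si per 4 O = 0.54391 × 1.83078 = 0.996.

0.996 Si apfu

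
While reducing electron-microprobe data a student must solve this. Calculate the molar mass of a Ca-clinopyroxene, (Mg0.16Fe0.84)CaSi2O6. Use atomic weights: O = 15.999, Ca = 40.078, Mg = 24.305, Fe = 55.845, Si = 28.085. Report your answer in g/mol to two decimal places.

Mg: 0.16 × 24.305 = 3.8888
Fe: 0.84 × 55.845 = 46.9098
Ca: 1 × 40.078 = 40.0780
Si: 2 × 28.085 = 56.1700
O: 6 × 15.999 = 95.9940
Summing the contributions gives the formula mass.

243.04 g/mol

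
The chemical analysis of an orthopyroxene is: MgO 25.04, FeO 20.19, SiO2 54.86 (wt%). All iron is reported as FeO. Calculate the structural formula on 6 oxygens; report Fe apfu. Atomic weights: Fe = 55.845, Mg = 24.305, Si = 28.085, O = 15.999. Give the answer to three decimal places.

0.618 Fe apfu

MgO: 25.04/40.304 = 0.62128 mol → 0.62128 mol Mg, 0.62128 mol O.
FeO: 20.19/71.844 = 0.28103 mol → 0.28103 mol Fe, 0.28103 mol O.
SiO2: 54.86/60.083 = 0.91307 mol → 0.91307 mol Si, 1.82614 mol O.
Total oxygen = 2.72845 mol. Normalization factor = 6/2.72845 = 2.19905.
Fe per 6 O = 0.28103 × 2.19905 = 0.618.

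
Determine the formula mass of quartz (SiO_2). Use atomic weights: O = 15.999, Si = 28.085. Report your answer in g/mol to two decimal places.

60.08 g/mol

Si: 1 × 28.085 = 28.0850
O: 2 × 15.999 = 31.9980
Summing the contributions gives the formula mass.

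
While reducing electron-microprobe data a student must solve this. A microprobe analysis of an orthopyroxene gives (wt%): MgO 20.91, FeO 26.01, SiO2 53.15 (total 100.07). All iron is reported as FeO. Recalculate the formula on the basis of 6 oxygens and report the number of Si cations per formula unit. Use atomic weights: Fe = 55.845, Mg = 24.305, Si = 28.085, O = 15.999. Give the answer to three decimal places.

2.003 Si apfu

MgO (M=40.304): mol = 0.51881; Mg = 0.51881, O = 0.51881.
FeO (M=71.844): mol = 0.36203; Fe = 0.36203, O = 0.36203.
SiO2 (M=60.083): mol = 0.88461; Si = 0.88461, O = 1.76922.
ΣO = 2.65006; factor = 6/ΣO = 2.26410.
Si apfu = 0.88461 × 2.26410 = 2.003.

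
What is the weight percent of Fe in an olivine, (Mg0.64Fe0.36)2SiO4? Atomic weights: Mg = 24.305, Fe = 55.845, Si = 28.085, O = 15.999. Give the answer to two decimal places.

24.61 wt%

Formula mass = 1.28*24.305 + 0.72*55.845 + 1*28.085 + 4*15.999 = 163.400 g/mol, of which 40.208 g is Fe.
So Fe makes up 40.208/163.400 = 0.2461 of the mass, i.e. 24.61%.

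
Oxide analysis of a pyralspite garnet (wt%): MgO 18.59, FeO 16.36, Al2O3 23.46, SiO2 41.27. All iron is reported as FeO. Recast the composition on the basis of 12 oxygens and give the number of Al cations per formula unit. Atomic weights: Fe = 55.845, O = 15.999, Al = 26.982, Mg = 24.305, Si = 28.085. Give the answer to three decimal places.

2.006 Al apfu

MgO: 18.59/40.304 = 0.46124 mol → 0.46124 mol Mg, 0.46124 mol O.
FeO: 16.36/71.844 = 0.22772 mol → 0.22772 mol Fe, 0.22772 mol O.
Al2O3: 23.46/101.961 = 0.23009 mol → 0.46018 mol Al, 0.69027 mol O.
SiO2: 41.27/60.083 = 0.68688 mol → 0.68688 mol Si, 1.37376 mol O.
Total oxygen = 2.75299 mol. Normalization factor = 12/2.75299 = 4.35890.
Al per 12 O = 0.46018 × 4.35890 = 2.006.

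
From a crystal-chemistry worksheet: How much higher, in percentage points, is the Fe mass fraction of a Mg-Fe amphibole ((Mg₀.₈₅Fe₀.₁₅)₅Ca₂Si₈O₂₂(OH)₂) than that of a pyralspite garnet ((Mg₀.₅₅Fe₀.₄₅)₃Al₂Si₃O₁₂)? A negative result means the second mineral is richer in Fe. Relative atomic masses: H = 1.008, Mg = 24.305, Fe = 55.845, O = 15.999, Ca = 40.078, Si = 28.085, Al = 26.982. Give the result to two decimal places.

-11.91 percentage points

M((Mg₀.₈₅Fe₀.₁₅)₅Ca₂Si₈O₂₂(OH)₂) = 836.008 g/mol, so wt% Fe = 41.884/836.008 × 100 = 5.01%.
M((Mg₀.₅₅Fe₀.₄₅)₃Al₂Si₃O₁₂) = 445.701 g/mol, so wt% Fe = 75.391/445.701 × 100 = 16.92%.
5.01 − 16.92 = -11.91 pp.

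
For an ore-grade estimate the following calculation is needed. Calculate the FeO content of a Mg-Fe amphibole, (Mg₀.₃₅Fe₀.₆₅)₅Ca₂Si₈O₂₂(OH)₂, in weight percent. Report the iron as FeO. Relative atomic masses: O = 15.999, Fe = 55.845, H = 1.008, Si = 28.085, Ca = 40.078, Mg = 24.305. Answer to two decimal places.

25.52 wt%

Molar mass of (Mg₀.₃₅Fe₀.₆₅)₅Ca₂Si₈O₂₂(OH)₂ = 1.75×24.305 + 3.25×55.845 + 2×40.078 + 8×28.085 + 24×15.999 + 2×1.008 = 914.858 g/mol.
Each formula unit contains 3.25 Fe, equivalent to 3.25/1 = 3.2500 mol FeO.
M(FeO) = 1×55.845 + 1×15.999 = 71.844 g/mol.
Mass of FeO per formula unit = 3.2500 × 71.844 = 233.493 g.
FeO wt% = 233.493 / 914.858 × 100 = 25.52%.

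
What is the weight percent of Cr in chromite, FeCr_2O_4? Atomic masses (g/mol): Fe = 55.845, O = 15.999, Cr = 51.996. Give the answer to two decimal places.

46.46 wt%

M(FeCr_2O_4) = 223.833 g/mol.
Cr contributes 2 × 51.996 = 103.992 g per mole.
103.992/223.833 = 0.4646 → 46.46%.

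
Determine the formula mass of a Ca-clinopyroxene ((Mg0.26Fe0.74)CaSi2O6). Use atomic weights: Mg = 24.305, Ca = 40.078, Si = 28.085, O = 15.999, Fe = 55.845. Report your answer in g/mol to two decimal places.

239.89 g/mol

The formula mass is the sum 0.26*24.305 + 0.74*55.845 + 1*40.078 + 2*28.085 + 6*15.999.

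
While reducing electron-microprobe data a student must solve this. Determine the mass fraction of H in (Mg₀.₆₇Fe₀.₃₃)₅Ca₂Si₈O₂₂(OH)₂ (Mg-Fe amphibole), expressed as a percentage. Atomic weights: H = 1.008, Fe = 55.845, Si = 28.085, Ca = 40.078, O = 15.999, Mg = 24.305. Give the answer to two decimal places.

0.23 mass %

Formula mass = 3.35×24.305 + 1.65×55.845 + 2×40.078 + 8×28.085 + 24×15.999 + 2×1.008 = 864.394 g/mol, of which 2.016 g is H.
So H makes up 2.016/864.394 = 0.0023 of the mass, i.e. 0.23%.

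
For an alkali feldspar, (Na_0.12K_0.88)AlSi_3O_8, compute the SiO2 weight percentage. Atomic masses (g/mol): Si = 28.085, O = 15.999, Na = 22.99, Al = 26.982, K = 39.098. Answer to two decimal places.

M((Na_0.12K_0.88)AlSi_3O_8) = 276.394 g/mol; M(SiO2) = 60.083 g/mol.
Moles SiO2 per formula unit = 3 Si ÷ 1 = 3.0000.
SiO2 fraction = (3.0000 × 60.083) / 276.394 = 180.249/276.394 = 0.6521.

65.21 wt%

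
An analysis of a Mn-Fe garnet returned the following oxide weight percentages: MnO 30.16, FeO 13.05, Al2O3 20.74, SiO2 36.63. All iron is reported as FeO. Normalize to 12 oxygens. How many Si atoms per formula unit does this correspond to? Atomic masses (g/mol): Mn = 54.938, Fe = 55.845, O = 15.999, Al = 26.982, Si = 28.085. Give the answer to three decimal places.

3.003 Si apfu

MnO (M=70.937): mol = 0.42517; Mn = 0.42517, O = 0.42517.
FeO (M=71.844): mol = 0.18164; Fe = 0.18164, O = 0.18164.
Al2O3 (M=101.961): mol = 0.20341; Al = 0.40682, O = 0.61023.
SiO2 (M=60.083): mol = 0.60966; Si = 0.60966, O = 1.21932.
ΣO = 2.43636; factor = 12/ΣO = 4.92538.
Si apfu = 0.60966 × 4.92538 = 3.003.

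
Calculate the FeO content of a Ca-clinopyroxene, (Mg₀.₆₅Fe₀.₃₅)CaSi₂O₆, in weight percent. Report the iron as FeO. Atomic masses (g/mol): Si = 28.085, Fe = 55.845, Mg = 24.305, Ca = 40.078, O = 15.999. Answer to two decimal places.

M((Mg₀.₆₅Fe₀.₃₅)CaSi₂O₆) = 227.586 g/mol; M(FeO) = 71.844 g/mol.
Moles FeO per formula unit = 0.35 Fe ÷ 1 = 0.3500.
FeO fraction = (0.3500 × 71.844) / 227.586 = 25.145/227.586 = 0.1105.

11.05 wt%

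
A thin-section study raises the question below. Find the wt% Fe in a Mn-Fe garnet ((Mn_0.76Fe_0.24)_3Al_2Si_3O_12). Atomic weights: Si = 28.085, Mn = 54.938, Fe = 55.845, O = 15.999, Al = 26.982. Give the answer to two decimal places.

M((Mn_0.76Fe_0.24)_3Al_2Si_3O_12) = 495.674 g/mol.
Fe contributes 0.72 × 55.845 = 40.208 g per mole.
40.208/495.674 = 0.0811 → 8.11%.

8.11 mass %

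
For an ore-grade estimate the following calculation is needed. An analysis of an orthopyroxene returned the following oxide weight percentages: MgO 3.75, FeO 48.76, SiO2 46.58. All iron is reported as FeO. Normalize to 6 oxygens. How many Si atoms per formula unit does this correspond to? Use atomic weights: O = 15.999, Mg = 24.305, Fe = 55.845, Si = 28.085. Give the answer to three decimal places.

MgO (M=40.304): mol = 0.09304; Mg = 0.09304, O = 0.09304.
FeO (M=71.844): mol = 0.67869; Fe = 0.67869, O = 0.67869.
SiO2 (M=60.083): mol = 0.77526; Si = 0.77526, O = 1.55052.
ΣO = 2.32225; factor = 6/ΣO = 2.58370.
Si apfu = 0.77526 × 2.58370 = 2.003.

2.003 Si apfu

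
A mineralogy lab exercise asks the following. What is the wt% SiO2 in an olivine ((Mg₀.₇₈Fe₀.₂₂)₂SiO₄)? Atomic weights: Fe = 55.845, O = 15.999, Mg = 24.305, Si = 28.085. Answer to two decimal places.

M((Mg₀.₇₈Fe₀.₂₂)₂SiO₄) = 154.569 g/mol; M(SiO2) = 60.083 g/mol.
Moles SiO2 per formula unit = 1 Si ÷ 1 = 1.0000.
SiO2 fraction = (1.0000 × 60.083) / 154.569 = 60.083/154.569 = 0.3887.

38.87 wt%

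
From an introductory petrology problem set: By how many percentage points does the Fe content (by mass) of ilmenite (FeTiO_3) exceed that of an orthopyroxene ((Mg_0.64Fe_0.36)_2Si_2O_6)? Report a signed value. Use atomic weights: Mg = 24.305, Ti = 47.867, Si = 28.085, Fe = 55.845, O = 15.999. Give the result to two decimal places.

First mineral: 55.845 g Fe in 151.709 g formula = 36.81 wt% Fe.
Second mineral: 40.208 g Fe in 223.483 g formula = 17.99 wt% Fe.
36.81% − 17.99% gives a difference of 18.82 percentage points.

18.82 percentage points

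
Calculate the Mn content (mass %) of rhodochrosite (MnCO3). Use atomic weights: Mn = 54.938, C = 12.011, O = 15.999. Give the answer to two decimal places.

M(MnCO3) = 114.946 g/mol.
Mn contributes 1 × 54.938 = 54.938 g per mole.
54.938/114.946 = 0.4779 → 47.79%.

47.79 mass %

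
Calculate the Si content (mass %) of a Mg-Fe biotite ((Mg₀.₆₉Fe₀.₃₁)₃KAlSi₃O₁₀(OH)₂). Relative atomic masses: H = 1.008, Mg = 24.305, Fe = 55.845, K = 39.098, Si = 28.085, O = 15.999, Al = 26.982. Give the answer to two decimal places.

18.87 mass %

Molar mass of (Mg₀.₆₉Fe₀.₃₁)₃KAlSi₃O₁₀(OH)₂: 2.07·24.305 + 0.93·55.845 + 1·39.098 + 1·26.982 + 3·28.085 + 12·15.999 + 2·1.008 = 446.586 g/mol.
Mass of Si per formula unit: 3 × 28.085 = 84.255 g.
Weight fraction Si = 84.255 / 446.586 = 0.1887.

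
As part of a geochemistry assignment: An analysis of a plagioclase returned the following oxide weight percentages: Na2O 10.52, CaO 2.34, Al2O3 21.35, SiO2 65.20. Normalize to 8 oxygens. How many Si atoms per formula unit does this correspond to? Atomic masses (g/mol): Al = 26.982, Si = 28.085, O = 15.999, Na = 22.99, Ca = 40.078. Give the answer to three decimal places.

10.52 wt% Na2O ÷ 61.979 g/mol = 0.16973 mol, giving 0.33946 Na and 0.16973 O.
2.34 wt% CaO ÷ 56.077 g/mol = 0.04173 mol, giving 0.04173 Ca and 0.04173 O.
21.35 wt% Al2O3 ÷ 101.961 g/mol = 0.20939 mol, giving 0.41878 Al and 0.62817 O.
65.20 wt% SiO2 ÷ 60.083 g/mol = 1.08517 mol, giving 1.08517 Si and 2.17034 O.
Oxygen sums to 3.00997; scaling by 8/3.00997 = 2.65783 puts the formula on 8 O.
Si: 1.08517 × 2.65783 = 2.884 atoms per formula unit.

2.884 Si apfu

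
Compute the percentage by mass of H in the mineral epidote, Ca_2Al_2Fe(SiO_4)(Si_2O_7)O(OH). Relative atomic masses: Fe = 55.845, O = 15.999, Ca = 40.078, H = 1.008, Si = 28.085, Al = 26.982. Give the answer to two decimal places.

Molar mass of Ca_2Al_2Fe(SiO_4)(Si_2O_7)O(OH): 2*40.078 + 2*26.982 + 1*55.845 + 3*28.085 + 13*15.999 + 1*1.008 = 483.215 g/mol.
Mass of H per formula unit: 1 × 1.008 = 1.008 g.
Weight fraction H = 1.008 / 483.215 = 0.0021.

0.21 mass %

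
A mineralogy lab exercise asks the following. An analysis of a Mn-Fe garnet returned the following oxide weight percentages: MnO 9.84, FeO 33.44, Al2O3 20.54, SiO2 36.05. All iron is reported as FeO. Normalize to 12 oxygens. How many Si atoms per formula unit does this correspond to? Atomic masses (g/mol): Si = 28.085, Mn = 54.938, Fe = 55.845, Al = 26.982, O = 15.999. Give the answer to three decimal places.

2.989 Si apfu

MnO (M=70.937): mol = 0.13871; Mn = 0.13871, O = 0.13871.
FeO (M=71.844): mol = 0.46545; Fe = 0.46545, O = 0.46545.
Al2O3 (M=101.961): mol = 0.20145; Al = 0.40290, O = 0.60435.
SiO2 (M=60.083): mol = 0.60000; Si = 0.60000, O = 1.20000.
ΣO = 2.40851; factor = 12/ΣO = 4.98233.
Si apfu = 0.60000 × 4.98233 = 2.989.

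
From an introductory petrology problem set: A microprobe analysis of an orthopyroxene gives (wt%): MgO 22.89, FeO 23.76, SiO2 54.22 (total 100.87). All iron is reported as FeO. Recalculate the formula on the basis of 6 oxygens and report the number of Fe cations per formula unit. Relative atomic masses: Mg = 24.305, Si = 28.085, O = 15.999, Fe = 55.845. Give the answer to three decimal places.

22.89 wt% MgO ÷ 40.304 g/mol = 0.56793 mol, giving 0.56793 Mg and 0.56793 O.
23.76 wt% FeO ÷ 71.844 g/mol = 0.33072 mol, giving 0.33072 Fe and 0.33072 O.
54.22 wt% SiO2 ÷ 60.083 g/mol = 0.90242 mol, giving 0.90242 Si and 1.80484 O.
Oxygen sums to 2.70349; scaling by 6/2.70349 = 2.21935 puts the formula on 6 O.
Fe: 0.33072 × 2.21935 = 0.734 atoms per formula unit.

0.734 Fe apfu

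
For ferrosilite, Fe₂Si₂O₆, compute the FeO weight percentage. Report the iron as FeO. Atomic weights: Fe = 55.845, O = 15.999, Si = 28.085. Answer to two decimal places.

M(Fe₂Si₂O₆) = 263.854 g/mol; M(FeO) = 71.844 g/mol.
Moles FeO per formula unit = 2 Fe ÷ 1 = 2.0000.
FeO fraction = (2.0000 × 71.844) / 263.854 = 143.688/263.854 = 0.5446.

54.46 wt%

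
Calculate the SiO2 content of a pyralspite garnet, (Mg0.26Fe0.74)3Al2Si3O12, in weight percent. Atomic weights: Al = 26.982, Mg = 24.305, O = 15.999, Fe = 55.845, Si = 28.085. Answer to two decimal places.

M((Mg0.26Fe0.74)3Al2Si3O12) = 473.141 g/mol; M(SiO2) = 60.083 g/mol.
Moles SiO2 per formula unit = 3 Si ÷ 1 = 3.0000.
SiO2 fraction = (3.0000 × 60.083) / 473.141 = 180.249/473.141 = 0.3810.

38.10 wt%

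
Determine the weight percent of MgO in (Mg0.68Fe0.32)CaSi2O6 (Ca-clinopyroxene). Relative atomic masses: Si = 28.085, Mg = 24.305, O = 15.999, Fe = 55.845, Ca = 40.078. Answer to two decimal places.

Formula mass = 226.640 g/mol.
0.68 Mg → 0.6800 mol MgO per formula unit; M(MgO) = 40.304, so MgO mass = 27.407 g.
27.407/226.640 × 100 = 12.09 wt%.

12.09 wt%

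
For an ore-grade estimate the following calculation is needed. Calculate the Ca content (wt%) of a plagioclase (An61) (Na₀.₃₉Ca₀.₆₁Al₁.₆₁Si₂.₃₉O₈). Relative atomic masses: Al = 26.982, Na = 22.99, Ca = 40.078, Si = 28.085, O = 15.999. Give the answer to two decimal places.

8.99 wt%

Formula mass = 0.39·22.99 + 0.61·40.078 + 1.61·26.982 + 2.39·28.085 + 8·15.999 = 271.970 g/mol, of which 24.448 g is Ca.
So Ca makes up 24.448/271.970 = 0.0899 of the mass, i.e. 8.99%.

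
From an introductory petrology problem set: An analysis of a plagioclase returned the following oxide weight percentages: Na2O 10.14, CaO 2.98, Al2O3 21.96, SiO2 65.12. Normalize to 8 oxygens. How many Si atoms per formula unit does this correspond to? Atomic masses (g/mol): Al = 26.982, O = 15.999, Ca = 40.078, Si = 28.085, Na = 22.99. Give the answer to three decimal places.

2.861 Si apfu

Na2O: 10.14/61.979 = 0.16360 mol → 0.32720 mol Na, 0.16360 mol O.
CaO: 2.98/56.077 = 0.05314 mol → 0.05314 mol Ca, 0.05314 mol O.
Al2O3: 21.96/101.961 = 0.21538 mol → 0.43076 mol Al, 0.64614 mol O.
SiO2: 65.12/60.083 = 1.08383 mol → 1.08383 mol Si, 2.16766 mol O.
Total oxygen = 3.03054 mol. Normalization factor = 8/3.03054 = 2.63979.
Si per 8 O = 1.08383 × 2.63979 = 2.861.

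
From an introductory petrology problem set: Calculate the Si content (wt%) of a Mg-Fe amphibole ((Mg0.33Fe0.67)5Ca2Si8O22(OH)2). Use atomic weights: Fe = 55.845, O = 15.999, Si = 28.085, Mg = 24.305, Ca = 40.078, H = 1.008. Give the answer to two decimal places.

24.47 wt%

Molar mass of (Mg0.33Fe0.67)5Ca2Si8O22(OH)2: 1.65*24.305 + 3.35*55.845 + 2*40.078 + 8*28.085 + 24*15.999 + 2*1.008 = 918.012 g/mol.
Mass of Si per formula unit: 8 × 28.085 = 224.680 g.
Weight fraction Si = 224.680 / 918.012 = 0.2447.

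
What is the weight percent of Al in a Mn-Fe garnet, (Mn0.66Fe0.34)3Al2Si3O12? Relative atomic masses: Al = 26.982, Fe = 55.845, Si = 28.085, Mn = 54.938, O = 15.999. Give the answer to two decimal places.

Molar mass of (Mn0.66Fe0.34)3Al2Si3O12: 1.98×54.938 + 1.02×55.845 + 2×26.982 + 3×28.085 + 12×15.999 = 495.946 g/mol.
Mass of Al per formula unit: 2 × 26.982 = 53.964 g.
Weight fraction Al = 53.964 / 495.946 = 0.1088.

10.88 weight percent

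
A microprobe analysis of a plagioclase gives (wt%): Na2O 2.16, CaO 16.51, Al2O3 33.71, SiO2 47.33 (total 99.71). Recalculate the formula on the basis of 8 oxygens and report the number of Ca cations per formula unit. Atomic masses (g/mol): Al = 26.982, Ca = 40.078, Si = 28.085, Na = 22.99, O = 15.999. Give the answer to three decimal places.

0.813 Ca apfu

2.16 wt% Na2O ÷ 61.979 g/mol = 0.03485 mol, giving 0.06970 Na and 0.03485 O.
16.51 wt% CaO ÷ 56.077 g/mol = 0.29442 mol, giving 0.29442 Ca and 0.29442 O.
33.71 wt% Al2O3 ÷ 101.961 g/mol = 0.33062 mol, giving 0.66124 Al and 0.99186 O.
47.33 wt% SiO2 ÷ 60.083 g/mol = 0.78774 mol, giving 0.78774 Si and 1.57548 O.
Oxygen sums to 2.89661; scaling by 8/2.89661 = 2.76185 puts the formula on 8 O.
Ca: 0.29442 × 2.76185 = 0.813 atoms per formula unit.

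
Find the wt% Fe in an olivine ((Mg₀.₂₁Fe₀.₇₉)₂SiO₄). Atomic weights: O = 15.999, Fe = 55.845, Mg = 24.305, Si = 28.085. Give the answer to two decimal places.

Formula mass = 0.42*24.305 + 1.58*55.845 + 1*28.085 + 4*15.999 = 190.524 g/mol, of which 88.235 g is Fe.
So Fe makes up 88.235/190.524 = 0.4631 of the mass, i.e. 46.31%.

46.31 mass %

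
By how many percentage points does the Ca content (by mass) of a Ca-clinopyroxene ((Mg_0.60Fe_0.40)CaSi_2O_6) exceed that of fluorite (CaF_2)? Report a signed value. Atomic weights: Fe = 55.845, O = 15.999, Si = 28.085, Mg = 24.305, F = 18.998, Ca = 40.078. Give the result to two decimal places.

-33.84 percentage points

First mineral: 40.078 g Ca in 229.163 g formula = 17.49 wt% Ca.
Second mineral: 40.078 g Ca in 78.074 g formula = 51.33 wt% Ca.
17.49% − 51.33% gives a difference of -33.84 percentage points.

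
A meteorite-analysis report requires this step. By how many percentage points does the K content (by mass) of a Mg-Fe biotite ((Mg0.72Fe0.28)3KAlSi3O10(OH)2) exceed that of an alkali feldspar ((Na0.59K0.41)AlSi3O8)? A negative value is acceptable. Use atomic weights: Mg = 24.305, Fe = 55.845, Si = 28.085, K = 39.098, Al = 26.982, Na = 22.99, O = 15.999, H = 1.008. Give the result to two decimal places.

2.85 percentage points

K in (Mg0.72Fe0.28)3KAlSi3O10(OH)2: molar mass 443.748 g/mol; 1×39.098 = 39.098 g → 8.81 wt%.
K in (Na0.59K0.41)AlSi3O8: molar mass 268.823 g/mol; 0.41×39.098 = 16.030 g → 5.96 wt%.
Difference = 8.81 − 5.96 = 2.85 percentage points.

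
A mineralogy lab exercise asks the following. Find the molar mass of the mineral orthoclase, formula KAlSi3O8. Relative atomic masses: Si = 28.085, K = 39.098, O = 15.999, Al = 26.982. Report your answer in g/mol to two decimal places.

278.33 g/mol

K: 1 × 39.098 = 39.0980
Al: 1 × 26.982 = 26.9820
Si: 3 × 28.085 = 84.2550
O: 8 × 15.999 = 127.9920
Summing the contributions gives the formula mass.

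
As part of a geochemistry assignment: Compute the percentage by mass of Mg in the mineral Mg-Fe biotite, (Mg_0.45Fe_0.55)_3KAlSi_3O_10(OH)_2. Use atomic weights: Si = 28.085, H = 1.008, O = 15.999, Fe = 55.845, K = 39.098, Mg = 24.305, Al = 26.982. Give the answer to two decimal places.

Formula mass = 1.35·24.305 + 1.65·55.845 + 1·39.098 + 1·26.982 + 3·28.085 + 12·15.999 + 2·1.008 = 469.295 g/mol, of which 32.812 g is Mg.
So Mg makes up 32.812/469.295 = 0.0699 of the mass, i.e. 6.99%.

6.99 weight percent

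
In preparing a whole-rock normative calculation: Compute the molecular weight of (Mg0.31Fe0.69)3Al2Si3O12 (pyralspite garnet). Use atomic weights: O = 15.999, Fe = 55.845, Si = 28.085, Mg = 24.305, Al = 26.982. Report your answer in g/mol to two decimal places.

468.41 g/mol

The formula mass is the sum 0.93(24.305) + 2.07(55.845) + 2(26.982) + 3(28.085) + 12(15.999).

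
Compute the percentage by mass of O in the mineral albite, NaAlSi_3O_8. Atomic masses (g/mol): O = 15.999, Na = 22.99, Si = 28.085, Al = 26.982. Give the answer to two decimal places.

M(NaAlSi_3O_8) = 262.219 g/mol.
O contributes 8 × 15.999 = 127.992 g per mole.
127.992/262.219 = 0.4881 → 48.81%.

48.81 wt%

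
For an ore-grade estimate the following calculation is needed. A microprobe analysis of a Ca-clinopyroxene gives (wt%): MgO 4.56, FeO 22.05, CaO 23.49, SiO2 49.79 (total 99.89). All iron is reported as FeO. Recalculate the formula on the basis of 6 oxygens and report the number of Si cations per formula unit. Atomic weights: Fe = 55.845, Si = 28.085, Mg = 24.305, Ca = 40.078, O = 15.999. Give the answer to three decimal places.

1.992 Si apfu

MgO: 4.56/40.304 = 0.11314 mol → 0.11314 mol Mg, 0.11314 mol O.
FeO: 22.05/71.844 = 0.30691 mol → 0.30691 mol Fe, 0.30691 mol O.
CaO: 23.49/56.077 = 0.41889 mol → 0.41889 mol Ca, 0.41889 mol O.
SiO2: 49.79/60.083 = 0.82869 mol → 0.82869 mol Si, 1.65738 mol O.
Total oxygen = 2.49632 mol. Normalization factor = 6/2.49632 = 2.40354.
Si per 6 O = 0.82869 × 2.40354 = 1.992.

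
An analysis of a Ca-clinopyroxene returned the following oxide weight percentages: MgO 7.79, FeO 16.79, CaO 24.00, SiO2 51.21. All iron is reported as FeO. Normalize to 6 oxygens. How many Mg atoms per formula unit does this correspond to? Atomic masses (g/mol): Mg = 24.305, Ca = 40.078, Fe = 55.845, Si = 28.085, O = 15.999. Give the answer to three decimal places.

MgO (M=40.304): mol = 0.19328; Mg = 0.19328, O = 0.19328.
FeO (M=71.844): mol = 0.23370; Fe = 0.23370, O = 0.23370.
CaO (M=56.077): mol = 0.42798; Ca = 0.42798, O = 0.42798.
SiO2 (M=60.083): mol = 0.85232; Si = 0.85232, O = 1.70464.
ΣO = 2.55960; factor = 6/ΣO = 2.34412.
Mg apfu = 0.19328 × 2.34412 = 0.453.

0.453 Mg apfu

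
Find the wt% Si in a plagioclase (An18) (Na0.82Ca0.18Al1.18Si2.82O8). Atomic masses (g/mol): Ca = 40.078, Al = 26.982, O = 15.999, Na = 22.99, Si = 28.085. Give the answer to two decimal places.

M(Na0.82Ca0.18Al1.18Si2.82O8) = 265.096 g/mol.
Si contributes 2.82 × 28.085 = 79.200 g per mole.
79.200/265.096 = 0.2988 → 29.88%.

29.88 wt%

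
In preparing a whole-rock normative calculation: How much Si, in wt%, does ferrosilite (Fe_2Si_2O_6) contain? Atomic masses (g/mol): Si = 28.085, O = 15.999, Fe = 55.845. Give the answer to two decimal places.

21.29 wt%

Molar mass of Fe_2Si_2O_6: 2·55.845 + 2·28.085 + 6·15.999 = 263.854 g/mol.
Mass of Si per formula unit: 2 × 28.085 = 56.170 g.
Weight fraction Si = 56.170 / 263.854 = 0.2129.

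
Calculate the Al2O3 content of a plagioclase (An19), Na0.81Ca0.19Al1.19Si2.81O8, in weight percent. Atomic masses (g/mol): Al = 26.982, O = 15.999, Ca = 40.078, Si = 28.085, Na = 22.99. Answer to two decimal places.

M(Na0.81Ca0.19Al1.19Si2.81O8) = 265.256 g/mol; M(Al2O3) = 101.961 g/mol.
Moles Al2O3 per formula unit = 1.19 Al ÷ 2 = 0.5950.
Al2O3 fraction = (0.5950 × 101.961) / 265.256 = 60.667/265.256 = 0.2287.

22.87 wt%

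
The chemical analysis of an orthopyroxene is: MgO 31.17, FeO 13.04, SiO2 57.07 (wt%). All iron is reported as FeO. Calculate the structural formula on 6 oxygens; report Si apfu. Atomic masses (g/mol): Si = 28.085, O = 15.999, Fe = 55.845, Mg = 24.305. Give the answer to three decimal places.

1.996 Si apfu

MgO (M=40.304): mol = 0.77337; Mg = 0.77337, O = 0.77337.
FeO (M=71.844): mol = 0.18150; Fe = 0.18150, O = 0.18150.
SiO2 (M=60.083): mol = 0.94985; Si = 0.94985, O = 1.89970.
ΣO = 2.85457; factor = 6/ΣO = 2.10189.
Si apfu = 0.94985 × 2.10189 = 1.996.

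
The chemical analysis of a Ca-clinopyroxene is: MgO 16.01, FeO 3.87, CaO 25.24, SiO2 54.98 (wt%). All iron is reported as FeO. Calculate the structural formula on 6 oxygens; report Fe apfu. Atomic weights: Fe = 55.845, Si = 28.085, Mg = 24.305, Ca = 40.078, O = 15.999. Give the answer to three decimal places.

0.118 Fe apfu

16.01 wt% MgO ÷ 40.304 g/mol = 0.39723 mol, giving 0.39723 Mg and 0.39723 O.
3.87 wt% FeO ÷ 71.844 g/mol = 0.05387 mol, giving 0.05387 Fe and 0.05387 O.
25.24 wt% CaO ÷ 56.077 g/mol = 0.45010 mol, giving 0.45010 Ca and 0.45010 O.
54.98 wt% SiO2 ÷ 60.083 g/mol = 0.91507 mol, giving 0.91507 Si and 1.83014 O.
Oxygen sums to 2.73134; scaling by 6/2.73134 = 2.19672 puts the formula on 6 O.
Fe: 0.05387 × 2.19672 = 0.118 atoms per formula unit.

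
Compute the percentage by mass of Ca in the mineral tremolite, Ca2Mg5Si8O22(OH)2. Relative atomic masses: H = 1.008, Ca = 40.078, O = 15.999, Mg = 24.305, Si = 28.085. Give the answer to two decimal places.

9.87 wt%

Molar mass of Ca2Mg5Si8O22(OH)2: 2·40.078 + 5·24.305 + 8·28.085 + 24·15.999 + 2·1.008 = 812.353 g/mol.
Mass of Ca per formula unit: 2 × 40.078 = 80.156 g.
Weight fraction Ca = 80.156 / 812.353 = 0.0987.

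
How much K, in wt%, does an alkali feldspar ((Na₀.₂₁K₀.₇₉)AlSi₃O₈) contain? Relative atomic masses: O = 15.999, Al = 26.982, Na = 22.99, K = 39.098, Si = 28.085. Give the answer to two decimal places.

11.23 wt%

Molar mass of (Na₀.₂₁K₀.₇₉)AlSi₃O₈: 0.21·22.99 + 0.79·39.098 + 1·26.982 + 3·28.085 + 8·15.999 = 274.944 g/mol.
Mass of K per formula unit: 0.79 × 39.098 = 30.887 g.
Weight fraction K = 30.887 / 274.944 = 0.1123.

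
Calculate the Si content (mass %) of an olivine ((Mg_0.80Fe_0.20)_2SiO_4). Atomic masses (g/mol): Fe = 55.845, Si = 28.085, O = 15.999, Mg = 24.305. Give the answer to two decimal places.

18.32 mass %

Formula mass = 1.60·24.305 + 0.40·55.845 + 1·28.085 + 4·15.999 = 153.307 g/mol, of which 28.085 g is Si.
So Si makes up 28.085/153.307 = 0.1832 of the mass, i.e. 18.32%.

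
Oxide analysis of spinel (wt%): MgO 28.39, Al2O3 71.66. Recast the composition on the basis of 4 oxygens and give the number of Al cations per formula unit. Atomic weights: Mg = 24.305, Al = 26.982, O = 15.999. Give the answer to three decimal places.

28.39 wt% MgO ÷ 40.304 g/mol = 0.70440 mol, giving 0.70440 Mg and 0.70440 O.
71.66 wt% Al2O3 ÷ 101.961 g/mol = 0.70282 mol, giving 1.40564 Al and 2.10846 O.
Oxygen sums to 2.81286; scaling by 4/2.81286 = 1.42204 puts the formula on 4 O.
Al: 1.40564 × 1.42204 = 1.999 atoms per formula unit.

1.999 Al apfu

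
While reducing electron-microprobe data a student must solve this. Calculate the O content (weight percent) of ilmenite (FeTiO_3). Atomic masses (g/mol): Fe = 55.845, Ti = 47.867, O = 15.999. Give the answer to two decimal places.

31.64 weight percent

M(FeTiO_3) = 151.709 g/mol.
O contributes 3 × 15.999 = 47.997 g per mole.
47.997/151.709 = 0.3164 → 31.64%.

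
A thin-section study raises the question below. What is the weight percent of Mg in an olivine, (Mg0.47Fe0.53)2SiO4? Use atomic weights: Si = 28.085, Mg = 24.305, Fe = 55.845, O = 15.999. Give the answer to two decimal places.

13.12 weight percent

M((Mg0.47Fe0.53)2SiO4) = 174.123 g/mol.
Mg contributes 0.94 × 24.305 = 22.847 g per mole.
22.847/174.123 = 0.1312 → 13.12%.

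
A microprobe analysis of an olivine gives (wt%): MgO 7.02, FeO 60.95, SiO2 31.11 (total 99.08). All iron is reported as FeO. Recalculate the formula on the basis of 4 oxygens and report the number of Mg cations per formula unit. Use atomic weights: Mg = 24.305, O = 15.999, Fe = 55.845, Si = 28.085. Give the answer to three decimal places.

MgO: 7.02/40.304 = 0.17418 mol → 0.17418 mol Mg, 0.17418 mol O.
FeO: 60.95/71.844 = 0.84837 mol → 0.84837 mol Fe, 0.84837 mol O.
SiO2: 31.11/60.083 = 0.51778 mol → 0.51778 mol Si, 1.03556 mol O.
Total oxygen = 2.05811 mol. Normalization factor = 4/2.05811 = 1.94353.
Mg per 4 O = 0.17418 × 1.94353 = 0.339.

0.339 Mg apfu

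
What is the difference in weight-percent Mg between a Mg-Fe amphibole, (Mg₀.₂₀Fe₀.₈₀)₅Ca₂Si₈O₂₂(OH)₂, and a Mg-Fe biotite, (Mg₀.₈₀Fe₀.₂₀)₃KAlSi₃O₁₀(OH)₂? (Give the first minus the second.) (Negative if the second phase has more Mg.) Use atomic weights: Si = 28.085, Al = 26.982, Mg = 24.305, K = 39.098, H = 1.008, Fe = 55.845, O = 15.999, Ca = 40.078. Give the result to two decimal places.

-10.78 percentage points

M((Mg₀.₂₀Fe₀.₈₀)₅Ca₂Si₈O₂₂(OH)₂) = 938.513 g/mol, so wt% Mg = 24.305/938.513 × 100 = 2.59%.
M((Mg₀.₈₀Fe₀.₂₀)₃KAlSi₃O₁₀(OH)₂) = 436.178 g/mol, so wt% Mg = 58.332/436.178 × 100 = 13.37%.
2.59 − 13.37 = -10.78 pp.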